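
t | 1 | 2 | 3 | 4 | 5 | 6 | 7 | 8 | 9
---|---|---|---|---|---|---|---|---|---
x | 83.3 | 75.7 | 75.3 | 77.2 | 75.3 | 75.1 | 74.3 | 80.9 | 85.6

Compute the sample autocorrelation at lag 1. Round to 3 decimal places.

Mean x̄ = (83.3 + 75.7 + 75.3 + 77.2 + 75.3 + 75.1 + 74.3 + 80.9 + 85.6)/9 = 78.0778
Numerator Σ_{t=1}^{8}(x_t−x̄)(x_{t+1}−x̄) = 29.1528
Denominator Σ(x_t−x̄)² = 136.8156
r_1 = 29.1528 / 136.8156 = 0.213

0.213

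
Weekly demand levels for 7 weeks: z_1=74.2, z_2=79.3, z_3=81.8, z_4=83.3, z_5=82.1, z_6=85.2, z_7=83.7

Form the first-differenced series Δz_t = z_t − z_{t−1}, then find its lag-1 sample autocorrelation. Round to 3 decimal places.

-0.168

First differences Δz: 5.1, 2.5, 1.5, -1.2, 3.1, -1.5
Mean of differences = 1.5833
Numerator Σ(Δz_t−Δz̄)(Δz_{t+1}−Δz̄) = -5.5186
Denominator Σ(Δz_t−Δz̄)² = 32.7683
r_1(Δz) = -5.5186 / 32.7683 = -0.168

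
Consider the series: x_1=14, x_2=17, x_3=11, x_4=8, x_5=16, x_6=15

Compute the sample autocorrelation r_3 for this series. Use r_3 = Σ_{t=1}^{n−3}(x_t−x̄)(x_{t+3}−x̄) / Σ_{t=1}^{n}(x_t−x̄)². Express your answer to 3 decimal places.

0.039

Mean x̄ = (14 + 17 + 11 + 8 + 16 + 15)/6 = 13.5000
Deviations from mean: 0.5000, 3.5000, -2.5000, -5.5000, 2.5000, 1.5000
Σ(x_t−x̄)(x_{t+3}−x̄) = (-2.7500) + (8.7500) + (-3.7500) = 2.2500
Denominator Σ(x_t−x̄)² = 57.5000
r_3 = 2.2500 / 57.5000 = 0.039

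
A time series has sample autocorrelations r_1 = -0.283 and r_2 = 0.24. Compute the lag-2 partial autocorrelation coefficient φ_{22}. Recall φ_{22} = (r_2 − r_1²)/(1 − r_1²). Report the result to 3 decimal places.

φ_{22} = (r_2 − r_1²) / (1 − r_1²)
r_1² = (-0.283)² = 0.080089
Numerator = 0.24 − 0.0801 = 0.1599; denominator = 1 − 0.0801 = 0.9199
φ_{22} = 0.1599 / 0.9199 = 0.174

0.174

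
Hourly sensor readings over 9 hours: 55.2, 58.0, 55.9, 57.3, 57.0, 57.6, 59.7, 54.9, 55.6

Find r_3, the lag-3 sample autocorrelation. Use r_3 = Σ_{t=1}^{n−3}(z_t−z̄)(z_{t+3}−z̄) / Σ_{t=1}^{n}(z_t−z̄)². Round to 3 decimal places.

-0.061

Mean z̄ = (55.2 + 58.0 + 55.9 + 57.3 + 57.0 + 57.6 + 59.7 + 54.9 + 55.6)/9 = 56.8000
Numerator Σ_{t=1}^{6}(z_t−z̄)(z_{t+3}−z̄) = -1.1700
Denominator Σ(z_t−z̄)² = 19.2000
r_3 = -1.1700 / 19.2000 = -0.061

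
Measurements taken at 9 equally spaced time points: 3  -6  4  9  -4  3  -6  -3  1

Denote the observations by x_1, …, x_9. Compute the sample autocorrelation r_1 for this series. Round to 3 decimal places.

-0.266

Mean x̄ = (3 − 6 + 4 + 9 − 4 + 3 − 6 − 3 + 1)/9 = 0.1111
Numerator Σ_{t=1}^{8}(x_t−x̄)(x_{t+1}−x̄) = -56.6790
Denominator Σ(x_t−x̄)² = 212.8889
r_1 = -56.6790 / 212.8889 = -0.266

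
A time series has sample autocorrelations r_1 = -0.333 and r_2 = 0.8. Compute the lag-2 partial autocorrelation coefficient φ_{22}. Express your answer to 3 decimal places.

φ_{22} = (r_2 − r_1²) / (1 − r_1²)
r_1² = (-0.333)² = 0.110889
Numerator = 0.8 − 0.1109 = 0.6891; denominator = 1 − 0.1109 = 0.8891
φ_{22} = 0.6891 / 0.8891 = 0.775

0.775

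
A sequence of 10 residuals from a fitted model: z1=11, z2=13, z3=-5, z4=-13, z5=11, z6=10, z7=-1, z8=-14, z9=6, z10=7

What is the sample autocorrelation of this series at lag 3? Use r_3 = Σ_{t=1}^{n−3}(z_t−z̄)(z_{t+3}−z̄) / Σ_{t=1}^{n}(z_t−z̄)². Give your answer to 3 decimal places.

Mean z̄ = (11 + 13 − 5 − 13 + 11 + 10 − 1 − 14 + 6 + 7)/10 = 2.5000
Numerator Σ_{t=1}^{7}(z_t−z̄)(z_{t+3}−z̄) = -174.2500
Denominator Σ(z_t−z̄)² = 924.5000
r_3 = -174.2500 / 924.5000 = -0.188

-0.188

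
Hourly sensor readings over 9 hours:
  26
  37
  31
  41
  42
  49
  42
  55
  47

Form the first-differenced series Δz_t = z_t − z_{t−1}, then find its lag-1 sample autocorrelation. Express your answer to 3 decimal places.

-0.763

First differences Δz: 11, -6, 10, 1, 7, -7, 13, -8
Mean of differences = 2.6250
Numerator Σ(Δz_t−Δz̄)(Δz_{t+1}−Δz̄) = -407.1406
Denominator Σ(Δz_t−Δz̄)² = 533.8750
r_1(Δz) = -407.1406 / 533.8750 = -0.763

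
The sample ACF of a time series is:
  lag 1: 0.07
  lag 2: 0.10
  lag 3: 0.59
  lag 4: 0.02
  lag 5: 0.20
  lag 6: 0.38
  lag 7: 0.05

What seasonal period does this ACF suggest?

3

The largest autocorrelation is r_3 = 0.59, with a weaker echo at lag 6 (0.38); the remaining lags stay at or below 0.20.
The dominant spike at lag 3 indicates a seasonal period of 3.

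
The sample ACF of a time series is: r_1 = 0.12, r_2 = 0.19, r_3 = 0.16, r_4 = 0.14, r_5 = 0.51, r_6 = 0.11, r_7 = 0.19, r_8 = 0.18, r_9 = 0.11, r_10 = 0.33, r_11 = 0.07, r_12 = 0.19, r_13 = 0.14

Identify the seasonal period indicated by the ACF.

The largest autocorrelation is r_5 = 0.51, with a weaker echo at lag 10 (0.33); the remaining lags stay at or below 0.19.
The dominant spike at lag 5 indicates a seasonal period of 5.

5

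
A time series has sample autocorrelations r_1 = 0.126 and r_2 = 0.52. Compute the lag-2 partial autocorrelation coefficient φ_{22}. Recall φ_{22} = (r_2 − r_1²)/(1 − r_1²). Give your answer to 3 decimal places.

0.512

φ_{22} = (r_2 − r_1²) / (1 − r_1²)
r_1² = (0.126)² = 0.015876
Numerator = 0.52 − 0.0159 = 0.5041; denominator = 1 − 0.0159 = 0.9841
φ_{22} = 0.5041 / 0.9841 = 0.512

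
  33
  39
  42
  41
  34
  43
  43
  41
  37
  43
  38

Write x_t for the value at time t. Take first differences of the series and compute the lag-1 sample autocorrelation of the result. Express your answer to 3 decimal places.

First differences Δx: 6, 3, -1, -7, 9, 0, -2, -4, 6, -5
Mean of differences = 0.5000
Numerator Σ(Δx_t−Δx̄)(Δx_{t+1}−Δx̄) = -89.2500
Denominator Σ(Δx_t−Δx̄)² = 254.5000
r_1(Δx) = -89.2500 / 254.5000 = -0.351

-0.351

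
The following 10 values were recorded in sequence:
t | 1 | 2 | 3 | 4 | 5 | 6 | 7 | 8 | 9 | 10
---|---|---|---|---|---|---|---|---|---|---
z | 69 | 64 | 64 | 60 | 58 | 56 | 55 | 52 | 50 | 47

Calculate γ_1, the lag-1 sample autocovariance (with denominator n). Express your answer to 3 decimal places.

Mean z̄ = (69 + 64 + 64 + 60 + 58 + 56 + 55 + 52 + 50 + 47)/10 = 57.5000
Σ_{t=1}^{9}(z_t−z̄)(z_{t+1}−z̄) = 271.2500
γ_1 = 271.2500 / 10 = 27.125

27.125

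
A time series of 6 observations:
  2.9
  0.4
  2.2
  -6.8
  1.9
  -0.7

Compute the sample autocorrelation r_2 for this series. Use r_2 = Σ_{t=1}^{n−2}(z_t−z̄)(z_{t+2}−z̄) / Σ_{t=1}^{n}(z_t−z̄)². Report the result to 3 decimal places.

Mean z̄ = (2.9 + 0.4 + 2.2 − 6.8 + 1.9 − 0.7)/6 = -0.0167
Σ(z_t−z̄)(z_{t+2}−z̄) = (6.4653) + (-2.8264) + (4.2486) + (4.6353) = 12.5228
Denominator Σ(z_t−z̄)² = 63.7483
r_2 = 12.5228 / 63.7483 = 0.196

0.196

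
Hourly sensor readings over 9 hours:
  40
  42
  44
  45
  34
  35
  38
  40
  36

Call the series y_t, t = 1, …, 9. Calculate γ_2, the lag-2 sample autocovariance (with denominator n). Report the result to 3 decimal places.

Mean ȳ = (40 + 42 + 44 + 45 + 34 + 35 + 38 + 40 + 36)/9 = 39.3333
Σ_{t=1}^{7}(y_t−ȳ)(y_{t+2}−ȳ) = -22.5556
γ_2 = -22.5556 / 9 = -2.506

-2.506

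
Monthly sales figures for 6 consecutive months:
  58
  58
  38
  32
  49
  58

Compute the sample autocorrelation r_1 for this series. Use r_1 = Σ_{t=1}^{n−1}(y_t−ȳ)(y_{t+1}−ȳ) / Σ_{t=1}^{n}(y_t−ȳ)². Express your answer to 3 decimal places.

Mean ȳ = (58 + 58 + 38 + 32 + 49 + 58)/6 = 48.8333
Deviations from mean: 9.1667, 9.1667, -10.8333, -16.8333, 0.1667, 9.1667
Numerator Σ_{t=1}^{5}(y_t−ȳ)(y_{t+1}−ȳ) = 165.8056
Denominator Σ(y_t−ȳ)² = 652.8333
r_1 = 165.8056 / 652.8333 = 0.254

0.254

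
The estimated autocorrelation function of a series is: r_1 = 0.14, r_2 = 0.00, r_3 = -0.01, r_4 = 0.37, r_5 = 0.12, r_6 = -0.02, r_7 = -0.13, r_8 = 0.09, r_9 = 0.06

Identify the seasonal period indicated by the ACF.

The largest autocorrelation is r_4 = 0.37; the remaining lags stay at or below 0.14.
The dominant spike at lag 4 indicates a seasonal period of 4.

4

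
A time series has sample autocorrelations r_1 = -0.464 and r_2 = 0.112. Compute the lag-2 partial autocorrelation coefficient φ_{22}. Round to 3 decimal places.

φ_{22} = (r_2 − r_1²) / (1 − r_1²)
r_1² = (-0.464)² = 0.215296
Numerator = 0.112 − 0.2153 = -0.1033; denominator = 1 − 0.2153 = 0.7847
φ_{22} = -0.1033 / 0.7847 = -0.132

-0.132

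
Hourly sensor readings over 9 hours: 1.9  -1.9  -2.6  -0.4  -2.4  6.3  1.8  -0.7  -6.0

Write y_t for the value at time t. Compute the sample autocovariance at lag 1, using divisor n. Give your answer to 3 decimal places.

0.260

Mean ȳ = (1.9 − 1.9 − 2.6 − 0.4 − 2.4 + 6.3 + 1.8 − 0.7 − 6.0)/9 = -0.4444
Σ_{t=1}^{8}(y_t−ȳ)(y_{t+1}−ȳ) = 2.3369
γ_1 = 2.3369 / 9 = 0.260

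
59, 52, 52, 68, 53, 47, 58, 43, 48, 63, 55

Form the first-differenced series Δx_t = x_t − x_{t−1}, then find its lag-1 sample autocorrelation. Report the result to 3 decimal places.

First differences Δx: -7, 0, 16, -15, -6, 11, -15, 5, 15, -8
Mean of differences = -0.4000
Numerator Σ(Δx_t−Δx̄)(Δx_{t+1}−Δx̄) = -496.7600
Denominator Σ(Δx_t−Δx̄)² = 1224.4000
r_1(Δx) = -496.7600 / 1224.4000 = -0.406

-0.406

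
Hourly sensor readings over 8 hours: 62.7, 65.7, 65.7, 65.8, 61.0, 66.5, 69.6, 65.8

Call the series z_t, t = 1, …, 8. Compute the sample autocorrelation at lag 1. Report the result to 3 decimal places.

Mean z̄ = (62.7 + 65.7 + 65.7 + 65.8 + 61.0 + 66.5 + 69.6 + 65.8)/8 = 65.3500
Deviations from mean: -2.6500, 0.3500, 0.3500, 0.4500, -4.3500, 1.1500, 4.2500, 0.4500
Σ(z_t−z̄)(z_{t+1}−z̄) = (-0.9275) + (0.1225) + (0.1575) + (-1.9575) + (-5.0025) + (4.8875) + (1.9125) = -0.8075
Denominator Σ(z_t−z̄)² = 45.9800
r_1 = -0.8075 / 45.9800 = -0.018

-0.018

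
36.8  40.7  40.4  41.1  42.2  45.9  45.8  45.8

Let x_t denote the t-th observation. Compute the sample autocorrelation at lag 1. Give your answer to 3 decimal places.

0.513

Mean x̄ = (36.8 + 40.7 + 40.4 + 41.1 + 42.2 + 45.9 + 45.8 + 45.8)/8 = 42.3375
Deviations from mean: -5.5375, -1.6375, -1.9375, -1.2375, -0.1375, 3.5625, 3.4625, 3.4625
Σ(x_t−x̄)(x_{t+1}−x̄) = (9.0677) + (3.1727) + (2.3977) + (0.1702) + (-0.4898) + (12.3352) + (11.9889) = 38.6423
Denominator Σ(x_t−x̄)² = 75.3188
r_1 = 38.6423 / 75.3188 = 0.513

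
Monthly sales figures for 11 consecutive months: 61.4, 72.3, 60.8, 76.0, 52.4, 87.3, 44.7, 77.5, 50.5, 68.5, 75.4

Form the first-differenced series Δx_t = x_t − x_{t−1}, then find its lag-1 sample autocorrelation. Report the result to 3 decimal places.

First differences Δx: 10.9, -11.5, 15.2, -23.6, 34.9, -42.6, 32.8, -27.0, 18.0, 6.9
Mean of differences = 1.4000
Numerator Σ(Δx_t−Δx̄)(Δx_{t+1}−Δx̄) = -5610.5700
Denominator Σ(Δx_t−Δx̄)² = 6228.6800
r_1(Δx) = -5610.5700 / 6228.6800 = -0.901

-0.901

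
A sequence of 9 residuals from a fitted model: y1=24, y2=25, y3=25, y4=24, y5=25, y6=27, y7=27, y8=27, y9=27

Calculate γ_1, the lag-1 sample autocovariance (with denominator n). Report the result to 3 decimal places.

Mean ȳ = (24 + 25 + 25 + 24 + 25 + 27 + 27 + 27 + 27)/9 = 25.6667
Σ_{t=1}^{8}(y_t−ȳ)(y_{t+1}−ȳ) = 8.2222
γ_1 = 8.2222 / 9 = 0.914

0.914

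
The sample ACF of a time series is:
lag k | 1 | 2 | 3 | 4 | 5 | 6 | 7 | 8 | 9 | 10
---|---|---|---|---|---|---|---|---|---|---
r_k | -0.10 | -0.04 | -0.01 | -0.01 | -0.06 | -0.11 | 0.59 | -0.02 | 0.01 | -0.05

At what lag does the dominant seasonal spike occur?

The largest autocorrelation is r_7 = 0.59; the remaining lags stay at or below 0.01.
The dominant spike at lag 7 indicates a seasonal period of 7.

7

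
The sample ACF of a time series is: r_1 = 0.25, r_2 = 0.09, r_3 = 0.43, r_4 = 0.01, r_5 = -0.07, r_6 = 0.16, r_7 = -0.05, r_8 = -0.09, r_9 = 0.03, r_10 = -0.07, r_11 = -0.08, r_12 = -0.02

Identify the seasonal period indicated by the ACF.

3

The largest autocorrelation is r_3 = 0.43; the remaining lags stay at or below 0.25. The elevated value at lag 1 (0.25), dropping to 0.09 at lag 2, reflects decaying short-term dependence rather than seasonality.
The dominant spike at lag 3 indicates a seasonal period of 3.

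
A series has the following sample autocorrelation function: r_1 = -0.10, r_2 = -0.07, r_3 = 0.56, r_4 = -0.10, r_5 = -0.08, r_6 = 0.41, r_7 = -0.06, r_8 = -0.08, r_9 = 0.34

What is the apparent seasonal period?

The largest autocorrelation is r_3 = 0.56, with weaker echoes at lags 6 (0.41) and 9 (0.34); the remaining lags stay at or below -0.06.
The dominant spike at lag 3 indicates a seasonal period of 3.

3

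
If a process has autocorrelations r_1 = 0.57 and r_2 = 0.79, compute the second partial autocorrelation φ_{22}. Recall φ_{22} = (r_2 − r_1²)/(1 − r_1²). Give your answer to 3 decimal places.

0.689

φ_{22} = (r_2 − r_1²) / (1 − r_1²)
r_1² = (0.57)² = 0.3249
Numerator = 0.79 − 0.3249 = 0.4651; denominator = 1 − 0.3249 = 0.6751
φ_{22} = 0.4651 / 0.6751 = 0.689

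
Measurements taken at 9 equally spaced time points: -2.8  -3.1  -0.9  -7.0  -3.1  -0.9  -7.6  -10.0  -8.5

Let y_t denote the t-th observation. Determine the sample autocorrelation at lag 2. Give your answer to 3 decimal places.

-0.131

Mean ȳ = (-2.8 − 3.1 − 0.9 − 7.0 − 3.1 − 0.9 − 7.6 − 10.0 − 8.5)/9 = -4.8778
Σ(y_t−ȳ)(y_{t+2}−ȳ) = (8.2649) + (-3.7728) + (7.0716) + (-8.4417) + (-4.8395) + (-20.3751) + (9.8605) = -12.2321
Denominator Σ(y_t−ȳ)² = 93.5556
r_2 = -12.2321 / 93.5556 = -0.131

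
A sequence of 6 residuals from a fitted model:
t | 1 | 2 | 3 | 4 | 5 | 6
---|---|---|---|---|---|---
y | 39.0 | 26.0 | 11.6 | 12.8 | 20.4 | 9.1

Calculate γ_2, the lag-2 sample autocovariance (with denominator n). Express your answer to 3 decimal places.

Mean ȳ = (39.0 + 26.0 + 11.6 + 12.8 + 20.4 + 9.1)/6 = 19.8167
Σ_{t=1}^{4}(y_t−ȳ)(y_{t+2}−ȳ) = -130.6072
γ_2 = -130.6072 / 6 = -21.768

-21.768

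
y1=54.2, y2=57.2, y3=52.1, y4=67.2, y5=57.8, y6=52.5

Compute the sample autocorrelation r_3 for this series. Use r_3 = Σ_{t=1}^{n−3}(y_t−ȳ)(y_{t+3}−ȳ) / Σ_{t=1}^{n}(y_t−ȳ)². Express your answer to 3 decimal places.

Mean ȳ = (54.2 + 57.2 + 52.1 + 67.2 + 57.8 + 52.5)/6 = 56.8333
Σ(y_t−ȳ)(y_{t+3}−ȳ) = (-27.2989) + (0.3544) + (20.5111) = -6.4333
Denominator Σ(y_t−ȳ)² = 156.6533
r_3 = -6.4333 / 156.6533 = -0.041

-0.041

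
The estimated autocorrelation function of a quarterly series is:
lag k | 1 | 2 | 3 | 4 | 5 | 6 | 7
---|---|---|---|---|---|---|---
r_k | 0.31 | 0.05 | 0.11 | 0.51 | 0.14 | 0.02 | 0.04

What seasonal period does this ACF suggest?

The largest autocorrelation is r_4 = 0.51; the remaining lags stay at or below 0.31. The elevated value at lag 1 (0.31), dropping to 0.05 at lag 2, reflects decaying short-term dependence rather than seasonality.
The dominant spike at lag 4 indicates a seasonal period of 4.

4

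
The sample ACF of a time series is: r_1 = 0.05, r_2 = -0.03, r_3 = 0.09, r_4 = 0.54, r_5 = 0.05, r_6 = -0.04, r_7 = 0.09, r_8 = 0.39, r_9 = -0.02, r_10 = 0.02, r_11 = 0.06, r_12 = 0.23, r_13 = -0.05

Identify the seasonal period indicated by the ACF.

The largest autocorrelation is r_4 = 0.54, with weaker echoes at lags 8 (0.39) and 12 (0.23); the remaining lags stay at or below 0.09.
The dominant spike at lag 4 indicates a seasonal period of 4.

4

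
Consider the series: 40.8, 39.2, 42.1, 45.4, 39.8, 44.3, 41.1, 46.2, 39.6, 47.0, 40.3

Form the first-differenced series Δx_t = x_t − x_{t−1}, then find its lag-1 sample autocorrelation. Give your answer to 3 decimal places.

-0.795

First differences Δx: -1.6, 2.9, 3.3, -5.6, 4.5, -3.2, 5.1, -6.6, 7.4, -6.7
Mean of differences = -0.0500
Numerator Σ(Δx_t−Δx̄)(Δx_{t+1}−Δx̄) = -201.1625
Denominator Σ(Δx_t−Δx̄)² = 252.9050
r_1(Δx) = -201.1625 / 252.9050 = -0.795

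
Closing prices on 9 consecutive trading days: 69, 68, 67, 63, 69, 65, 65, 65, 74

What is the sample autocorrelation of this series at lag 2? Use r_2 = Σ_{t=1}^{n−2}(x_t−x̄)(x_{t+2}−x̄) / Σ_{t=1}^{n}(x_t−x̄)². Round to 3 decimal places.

Mean x̄ = (69 + 68 + 67 + 63 + 69 + 65 + 65 + 65 + 74)/9 = 67.2222
Numerator Σ_{t=1}^{7}(x_t−x̄)(x_{t+2}−x̄) = -8.7654
Denominator Σ(x_t−x̄)² = 85.5556
r_2 = -8.7654 / 85.5556 = -0.102

-0.102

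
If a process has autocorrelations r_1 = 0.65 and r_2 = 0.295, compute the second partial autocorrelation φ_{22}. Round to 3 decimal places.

-0.221

φ_{22} = (r_2 − r_1²) / (1 − r_1²)
r_1² = (0.65)² = 0.4225
Numerator = 0.295 − 0.4225 = -0.1275; denominator = 1 − 0.4225 = 0.5775
φ_{22} = -0.1275 / 0.5775 = -0.221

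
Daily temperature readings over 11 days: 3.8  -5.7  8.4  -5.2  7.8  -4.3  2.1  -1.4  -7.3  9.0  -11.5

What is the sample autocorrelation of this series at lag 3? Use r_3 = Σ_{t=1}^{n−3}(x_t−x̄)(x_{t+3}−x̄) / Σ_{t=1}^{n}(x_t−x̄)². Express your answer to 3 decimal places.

Mean x̄ = (3.8 − 5.7 + 8.4 − 5.2 + 7.8 − 4.3 + 2.1 − 1.4 − 7.3 + 9.0 − 11.5)/11 = -0.3909
Numerator Σ_{t=1}^{8}(x_t−x̄)(x_{t+3}−x̄) = -56.6393
Denominator Σ(x_t−x̄)² = 495.0891
r_3 = -56.6393 / 495.0891 = -0.114

-0.114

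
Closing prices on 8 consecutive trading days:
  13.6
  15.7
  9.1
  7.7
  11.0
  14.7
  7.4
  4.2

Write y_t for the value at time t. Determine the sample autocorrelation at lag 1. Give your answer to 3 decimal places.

0.177

Mean ȳ = (13.6 + 15.7 + 9.1 + 7.7 + 11.0 + 14.7 + 7.4 + 4.2)/8 = 10.4250
Deviations from mean: 3.1750, 5.2750, -1.3250, -2.7250, 0.5750, 4.2750, -3.0250, -6.2250
Σ(y_t−ȳ)(y_{t+1}−ȳ) = (16.7481) + (-6.9894) + (3.6106) + (-1.5669) + (2.4581) + (-12.9319) + (18.8306) = 20.1594
Denominator Σ(y_t−ȳ)² = 113.5950
r_1 = 20.1594 / 113.5950 = 0.177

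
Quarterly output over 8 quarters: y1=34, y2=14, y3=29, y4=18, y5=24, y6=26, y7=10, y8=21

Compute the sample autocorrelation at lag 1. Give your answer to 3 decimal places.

-0.493

Mean ȳ = (34 + 14 + 29 + 18 + 24 + 26 + 10 + 21)/8 = 22.0000
Deviations from mean: 12.0000, -8.0000, 7.0000, -4.0000, 2.0000, 4.0000, -12.0000, -1.0000
Σ(y_t−ȳ)(y_{t+1}−ȳ) = (-96.0000) + (-56.0000) + (-28.0000) + (-8.0000) + (8.0000) + (-48.0000) + (12.0000) = -216.0000
Denominator Σ(y_t−ȳ)² = 438.0000
r_1 = -216.0000 / 438.0000 = -0.493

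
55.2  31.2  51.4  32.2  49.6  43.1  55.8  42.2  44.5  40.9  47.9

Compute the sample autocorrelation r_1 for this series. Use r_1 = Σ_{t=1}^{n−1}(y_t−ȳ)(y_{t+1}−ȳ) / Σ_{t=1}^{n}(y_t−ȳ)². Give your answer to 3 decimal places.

Mean ȳ = (55.2 + 31.2 + 51.4 + 32.2 + 49.6 + 43.1 + 55.8 + 42.2 + 44.5 + 40.9 + 47.9)/11 = 44.9091
Numerator Σ_{t=1}^{10}(y_t−ȳ)(y_{t+1}−ȳ) = -439.1101
Denominator Σ(y_t−ȳ)² = 673.9091
r_1 = -439.1101 / 673.9091 = -0.652

-0.652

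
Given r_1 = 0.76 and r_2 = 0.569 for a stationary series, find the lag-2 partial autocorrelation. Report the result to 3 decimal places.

-0.020

φ_{22} = (r_2 − r_1²) / (1 − r_1²)
r_1² = (0.76)² = 0.5776
Numerator = 0.569 − 0.5776 = -0.0086; denominator = 1 − 0.5776 = 0.4224
φ_{22} = -0.0086 / 0.4224 = -0.020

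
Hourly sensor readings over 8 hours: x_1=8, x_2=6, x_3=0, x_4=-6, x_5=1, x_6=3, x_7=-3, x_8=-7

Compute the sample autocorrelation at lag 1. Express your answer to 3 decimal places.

0.279

Mean x̄ = (8 + 6 + 0 − 6 + 1 + 3 − 3 − 7)/8 = 0.2500
Deviations from mean: 7.7500, 5.7500, -0.2500, -6.2500, 0.7500, 2.7500, -3.2500, -7.2500
Σ(x_t−x̄)(x_{t+1}−x̄) = (44.5625) + (-1.4375) + (1.5625) + (-4.6875) + (2.0625) + (-8.9375) + (23.5625) = 56.6875
Denominator Σ(x_t−x̄)² = 203.5000
r_1 = 56.6875 / 203.5000 = 0.279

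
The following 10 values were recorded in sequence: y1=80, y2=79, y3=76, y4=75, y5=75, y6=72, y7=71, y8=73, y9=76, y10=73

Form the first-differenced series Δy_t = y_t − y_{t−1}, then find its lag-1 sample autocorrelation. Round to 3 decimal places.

0.028

First differences Δy: -1, -3, -1, 0, -3, -1, 2, 3, -3
Mean of differences = -0.7778
Numerator Σ(Δy_t−Δȳ)(Δy_{t+1}−Δȳ) = 1.0617
Denominator Σ(Δy_t−Δȳ)² = 37.5556
r_1(Δy) = 1.0617 / 37.5556 = 0.028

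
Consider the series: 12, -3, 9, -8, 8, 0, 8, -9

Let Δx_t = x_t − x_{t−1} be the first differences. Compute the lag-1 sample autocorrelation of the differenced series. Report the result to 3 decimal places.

First differences Δx: -15, 12, -17, 16, -8, 8, -17
Mean of differences = -3.0000
Numerator Σ(Δx_t−Δx̄)(Δx_{t+1}−Δx̄) = -960.0000
Denominator Σ(Δx_t−Δx̄)² = 1268.0000
r_1(Δx) = -960.0000 / 1268.0000 = -0.757

-0.757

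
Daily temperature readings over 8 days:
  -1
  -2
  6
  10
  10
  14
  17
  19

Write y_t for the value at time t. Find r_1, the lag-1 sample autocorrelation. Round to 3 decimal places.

0.632

Mean ȳ = (-1 − 2 + 6 + 10 + 10 + 14 + 17 + 19)/8 = 9.1250
Deviations from mean: -10.1250, -11.1250, -3.1250, 0.8750, 0.8750, 4.8750, 7.8750, 9.8750
Σ(y_t−ȳ)(y_{t+1}−ȳ) = (112.6406) + (34.7656) + (-2.7344) + (0.7656) + (4.2656) + (38.3906) + (77.7656) = 265.8594
Denominator Σ(y_t−ȳ)² = 420.8750
r_1 = 265.8594 / 420.8750 = 0.632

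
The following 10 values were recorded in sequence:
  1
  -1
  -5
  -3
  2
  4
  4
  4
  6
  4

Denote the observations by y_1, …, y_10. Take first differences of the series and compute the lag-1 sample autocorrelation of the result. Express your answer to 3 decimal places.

0.226

First differences Δy: -2, -4, 2, 5, 2, 0, 0, 2, -2
Mean of differences = 0.3333
Numerator Σ(Δy_t−Δȳ)(Δy_{t+1}−Δȳ) = 13.5556
Denominator Σ(Δy_t−Δȳ)² = 60.0000
r_1(Δy) = 13.5556 / 60.0000 = 0.226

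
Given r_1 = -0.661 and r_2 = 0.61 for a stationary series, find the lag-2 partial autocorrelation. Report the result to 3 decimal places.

φ_{22} = (r_2 − r_1²) / (1 − r_1²)
r_1² = (-0.661)² = 0.436921
Numerator = 0.61 − 0.4369 = 0.1731; denominator = 1 − 0.4369 = 0.5631
φ_{22} = 0.1731 / 0.5631 = 0.307

0.307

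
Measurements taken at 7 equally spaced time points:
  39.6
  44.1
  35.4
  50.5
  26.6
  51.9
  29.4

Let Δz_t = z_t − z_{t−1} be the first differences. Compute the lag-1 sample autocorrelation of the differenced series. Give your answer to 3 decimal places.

First differences Δz: 4.5, -8.7, 15.1, -23.9, 25.3, -22.5
Mean of differences = -1.7000
Numerator Σ(Δz_t−Δz̄)(Δz_{t+1}−Δz̄) = -1694.9600
Denominator Σ(Δz_t−Δz̄)² = 2024.1600
r_1(Δz) = -1694.9600 / 2024.1600 = -0.837

-0.837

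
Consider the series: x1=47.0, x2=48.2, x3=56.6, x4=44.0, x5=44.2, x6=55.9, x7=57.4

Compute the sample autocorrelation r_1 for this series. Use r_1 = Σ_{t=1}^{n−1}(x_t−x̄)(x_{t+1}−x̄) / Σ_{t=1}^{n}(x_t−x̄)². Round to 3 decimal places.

Mean x̄ = (47.0 + 48.2 + 56.6 + 44.0 + 44.2 + 55.9 + 57.4)/7 = 50.4714
Σ(x_t−x̄)(x_{t+1}−x̄) = (7.8851) + (-13.9206) + (-39.6606) + (40.5851) + (-34.0449) + (37.6122) = -1.5437
Denominator Σ(x_t−x̄)² = 213.4543
r_1 = -1.5437 / 213.4543 = -0.007

-0.007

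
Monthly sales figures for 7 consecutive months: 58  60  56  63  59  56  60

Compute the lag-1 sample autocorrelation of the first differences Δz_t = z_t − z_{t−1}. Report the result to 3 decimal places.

-0.574

First differences Δz: 2, -4, 7, -4, -3, 4
Mean of differences = 0.3333
Numerator Σ(Δz_t−Δz̄)(Δz_{t+1}−Δz̄) = -62.7778
Denominator Σ(Δz_t−Δz̄)² = 109.3333
r_1(Δz) = -62.7778 / 109.3333 = -0.574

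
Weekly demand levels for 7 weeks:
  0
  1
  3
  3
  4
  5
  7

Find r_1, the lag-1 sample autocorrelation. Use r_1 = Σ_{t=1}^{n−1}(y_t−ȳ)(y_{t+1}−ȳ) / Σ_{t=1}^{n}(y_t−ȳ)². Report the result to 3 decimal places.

0.468

Mean ȳ = (0 + 1 + 3 + 3 + 4 + 5 + 7)/7 = 3.2857
Numerator Σ_{t=1}^{6}(y_t−ȳ)(y_{t+1}−ȳ) = 15.6327
Denominator Σ(y_t−ȳ)² = 33.4286
r_1 = 15.6327 / 33.4286 = 0.468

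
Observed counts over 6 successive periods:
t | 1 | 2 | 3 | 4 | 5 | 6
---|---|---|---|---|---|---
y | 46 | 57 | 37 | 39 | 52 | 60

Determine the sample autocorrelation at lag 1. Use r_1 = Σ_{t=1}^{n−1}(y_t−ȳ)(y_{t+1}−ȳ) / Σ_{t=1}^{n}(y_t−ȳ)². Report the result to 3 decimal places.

Mean ȳ = (46 + 57 + 37 + 39 + 52 + 60)/6 = 48.5000
Deviations from mean: -2.5000, 8.5000, -11.5000, -9.5000, 3.5000, 11.5000
Σ(y_t−ȳ)(y_{t+1}−ȳ) = (-21.2500) + (-97.7500) + (109.2500) + (-33.2500) + (40.2500) = -2.7500
Denominator Σ(y_t−ȳ)² = 445.5000
r_1 = -2.7500 / 445.5000 = -0.006

-0.006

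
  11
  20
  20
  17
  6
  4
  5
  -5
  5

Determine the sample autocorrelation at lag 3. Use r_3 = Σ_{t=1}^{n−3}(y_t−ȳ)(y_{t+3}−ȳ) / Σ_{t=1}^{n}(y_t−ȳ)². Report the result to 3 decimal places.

-0.074

Mean ȳ = (11 + 20 + 20 + 17 + 6 + 4 + 5 − 5 + 5)/9 = 9.2222
Numerator Σ_{t=1}^{6}(y_t−ȳ)(y_{t+3}−ȳ) = -42.1481
Denominator Σ(y_t−ȳ)² = 571.5556
r_3 = -42.1481 / 571.5556 = -0.074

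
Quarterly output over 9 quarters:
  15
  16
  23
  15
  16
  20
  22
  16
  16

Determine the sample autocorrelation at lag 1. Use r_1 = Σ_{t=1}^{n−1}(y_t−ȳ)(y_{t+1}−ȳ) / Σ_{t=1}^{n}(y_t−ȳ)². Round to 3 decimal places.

Mean ȳ = (15 + 16 + 23 + 15 + 16 + 20 + 22 + 16 + 16)/9 = 17.6667
Numerator Σ_{t=1}^{8}(y_t−ȳ)(y_{t+1}−ȳ) = -12.4444
Denominator Σ(y_t−ȳ)² = 78.0000
r_1 = -12.4444 / 78.0000 = -0.160

-0.160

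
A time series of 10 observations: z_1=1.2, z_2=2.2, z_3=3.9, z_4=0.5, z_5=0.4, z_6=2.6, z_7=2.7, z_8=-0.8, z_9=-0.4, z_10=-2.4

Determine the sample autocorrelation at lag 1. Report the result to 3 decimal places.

0.262

Mean z̄ = (1.2 + 2.2 + 3.9 + 0.5 + 0.4 + 2.6 + 2.7 − 0.8 − 0.4 − 2.4)/10 = 0.9900
Numerator Σ_{t=1}^{9}(z_t−z̄)(z_{t+1}−z̄) = 8.5809
Denominator Σ(z_t−z̄)² = 32.7090
r_1 = 8.5809 / 32.7090 = 0.262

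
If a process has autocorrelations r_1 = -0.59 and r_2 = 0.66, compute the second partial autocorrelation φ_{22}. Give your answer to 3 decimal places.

φ_{22} = (r_2 − r_1²) / (1 − r_1²)
r_1² = (-0.59)² = 0.3481
Numerator = 0.66 − 0.3481 = 0.3119; denominator = 1 − 0.3481 = 0.6519
φ_{22} = 0.3119 / 0.6519 = 0.478

0.478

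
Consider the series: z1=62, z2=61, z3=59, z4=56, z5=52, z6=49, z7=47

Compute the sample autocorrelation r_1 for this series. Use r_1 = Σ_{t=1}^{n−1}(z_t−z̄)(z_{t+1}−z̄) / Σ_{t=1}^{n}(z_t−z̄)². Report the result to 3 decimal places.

Mean z̄ = (62 + 61 + 59 + 56 + 52 + 49 + 47)/7 = 55.1429
Deviations from mean: 6.8571, 5.8571, 3.8571, 0.8571, -3.1429, -6.1429, -8.1429
Σ(z_t−z̄)(z_{t+1}−z̄) = (40.1633) + (22.5918) + (3.3061) + (-2.6939) + (19.3061) + (50.0204) = 132.6939
Denominator Σ(z_t−z̄)² = 210.8571
r_1 = 132.6939 / 210.8571 = 0.629

0.629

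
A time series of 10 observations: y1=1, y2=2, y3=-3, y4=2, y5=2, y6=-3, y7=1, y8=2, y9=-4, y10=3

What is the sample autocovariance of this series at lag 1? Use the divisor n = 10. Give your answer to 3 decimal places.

Mean ȳ = (1 + 2 − 3 + 2 + 2 − 3 + 1 + 2 − 4 + 3)/10 = 0.3000
Σ_{t=1}^{9}(y_t−ȳ)(y_{t+1}−ȳ) = -32.7900
γ_1 = -32.7900 / 10 = -3.279

-3.279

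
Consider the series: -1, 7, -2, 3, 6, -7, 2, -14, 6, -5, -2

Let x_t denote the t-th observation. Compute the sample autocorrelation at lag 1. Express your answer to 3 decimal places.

Mean x̄ = (-1 + 7 − 2 + 3 + 6 − 7 + 2 − 14 + 6 − 5 − 2)/11 = -0.6364
Numerator Σ_{t=1}^{10}(x_t−x̄)(x_{t+1}−x̄) = -199.9504
Denominator Σ(x_t−x̄)² = 408.5455
r_1 = -199.9504 / 408.5455 = -0.489

-0.489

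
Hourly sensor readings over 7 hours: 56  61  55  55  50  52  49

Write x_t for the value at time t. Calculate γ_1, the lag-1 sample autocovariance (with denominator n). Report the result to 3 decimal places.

5.143

Mean x̄ = (56 + 61 + 55 + 55 + 50 + 52 + 49)/7 = 54.0000
Deviations: 2.0000, 7.0000, 1.0000, 1.0000, -4.0000, -2.0000, -5.0000
Σ_{t=1}^{6}(x_t−x̄)(x_{t+1}−x̄) = 36.0000
γ_1 = 36.0000 / 7 = 5.143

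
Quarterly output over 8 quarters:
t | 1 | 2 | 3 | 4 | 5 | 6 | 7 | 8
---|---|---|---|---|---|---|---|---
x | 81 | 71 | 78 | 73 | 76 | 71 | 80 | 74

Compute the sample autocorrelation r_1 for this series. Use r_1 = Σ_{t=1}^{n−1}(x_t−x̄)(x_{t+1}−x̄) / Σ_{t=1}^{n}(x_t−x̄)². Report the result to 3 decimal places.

Mean x̄ = (81 + 71 + 78 + 73 + 76 + 71 + 80 + 74)/8 = 75.5000
Deviations from mean: 5.5000, -4.5000, 2.5000, -2.5000, 0.5000, -4.5000, 4.5000, -1.5000
Σ(x_t−x̄)(x_{t+1}−x̄) = (-24.7500) + (-11.2500) + (-6.2500) + (-1.2500) + (-2.2500) + (-20.2500) + (-6.7500) = -72.7500
Denominator Σ(x_t−x̄)² = 106.0000
r_1 = -72.7500 / 106.0000 = -0.686

-0.686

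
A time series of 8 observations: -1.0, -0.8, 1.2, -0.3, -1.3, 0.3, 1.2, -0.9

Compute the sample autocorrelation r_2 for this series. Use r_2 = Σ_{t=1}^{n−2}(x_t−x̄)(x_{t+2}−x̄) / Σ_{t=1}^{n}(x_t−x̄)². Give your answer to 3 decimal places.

Mean x̄ = (-1.0 − 0.8 + 1.2 − 0.3 − 1.3 + 0.3 + 1.2 − 0.9)/8 = -0.2000
Numerator Σ_{t=1}^{6}(x_t−x̄)(x_{t+2}−x̄) = -4.5400
Denominator Σ(x_t−x̄)² = 6.8800
r_2 = -4.5400 / 6.8800 = -0.660

-0.660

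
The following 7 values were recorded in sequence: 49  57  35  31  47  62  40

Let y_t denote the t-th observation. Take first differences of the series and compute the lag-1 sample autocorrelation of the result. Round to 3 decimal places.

First differences Δy: 8, -22, -4, 16, 15, -22
Mean of differences = -1.5000
Numerator Σ(Δy_t−Δȳ)(Δy_{t+1}−Δȳ) = -236.7500
Denominator Σ(Δy_t−Δȳ)² = 1515.5000
r_1(Δy) = -236.7500 / 1515.5000 = -0.156

-0.156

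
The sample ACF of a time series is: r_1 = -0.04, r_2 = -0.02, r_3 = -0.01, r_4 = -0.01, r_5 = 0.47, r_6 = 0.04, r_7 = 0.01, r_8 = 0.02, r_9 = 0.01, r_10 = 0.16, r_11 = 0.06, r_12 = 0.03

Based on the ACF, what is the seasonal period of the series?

The largest autocorrelation is r_5 = 0.47, with a weaker echo at lag 10 (0.16); the remaining lags stay at or below 0.06.
The dominant spike at lag 5 indicates a seasonal period of 5.

5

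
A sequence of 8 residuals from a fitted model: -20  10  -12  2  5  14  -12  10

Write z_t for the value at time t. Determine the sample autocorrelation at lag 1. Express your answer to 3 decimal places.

Mean z̄ = (-20 + 10 − 12 + 2 + 5 + 14 − 12 + 10)/8 = -0.3750
Σ(z_t−z̄)(z_{t+1}−z̄) = (-203.6094) + (-120.6094) + (-27.6094) + (12.7656) + (77.2656) + (-167.1094) + (-120.6094) = -549.5156
Denominator Σ(z_t−z̄)² = 1111.8750
r_1 = -549.5156 / 1111.8750 = -0.494

-0.494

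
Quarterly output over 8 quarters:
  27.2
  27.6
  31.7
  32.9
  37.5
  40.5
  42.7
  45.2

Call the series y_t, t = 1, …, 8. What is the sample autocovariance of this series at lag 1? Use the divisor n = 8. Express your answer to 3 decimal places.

27.012

Mean ȳ = (27.2 + 27.6 + 31.7 + 32.9 + 37.5 + 40.5 + 42.7 + 45.2)/8 = 35.6625
Σ_{t=1}^{7}(y_t−ȳ)(y_{t+1}−ȳ) = 216.0998
γ_1 = 216.0998 / 8 = 27.012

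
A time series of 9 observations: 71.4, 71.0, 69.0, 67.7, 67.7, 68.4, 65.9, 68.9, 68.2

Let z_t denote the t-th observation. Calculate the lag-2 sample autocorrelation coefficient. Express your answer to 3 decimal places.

Mean z̄ = (71.4 + 71.0 + 69.0 + 67.7 + 67.7 + 68.4 + 65.9 + 68.9 + 68.2)/9 = 68.6889
Numerator Σ_{t=1}^{7}(z_t−z̄)(z_{t+2}−z̄) = 2.5964
Denominator Σ(z_t−z̄)² = 22.8889
r_2 = 2.5964 / 22.8889 = 0.113

0.113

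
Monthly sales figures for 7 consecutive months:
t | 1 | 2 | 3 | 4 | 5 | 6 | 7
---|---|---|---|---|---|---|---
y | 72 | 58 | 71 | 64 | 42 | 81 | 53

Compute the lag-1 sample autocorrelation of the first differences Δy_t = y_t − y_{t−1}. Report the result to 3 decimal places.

-0.638

First differences Δy: -14, 13, -7, -22, 39, -28
Mean of differences = -3.1667
Numerator Σ(Δy_t−Δȳ)(Δy_{t+1}−Δȳ) = -2006.1944
Denominator Σ(Δy_t−Δȳ)² = 3142.8333
r_1(Δy) = -2006.1944 / 3142.8333 = -0.638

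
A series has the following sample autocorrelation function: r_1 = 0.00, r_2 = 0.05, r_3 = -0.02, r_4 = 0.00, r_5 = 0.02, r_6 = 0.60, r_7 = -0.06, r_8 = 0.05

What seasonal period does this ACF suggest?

The largest autocorrelation is r_6 = 0.60; the remaining lags stay at or below 0.05.
The dominant spike at lag 6 indicates a seasonal period of 6.

6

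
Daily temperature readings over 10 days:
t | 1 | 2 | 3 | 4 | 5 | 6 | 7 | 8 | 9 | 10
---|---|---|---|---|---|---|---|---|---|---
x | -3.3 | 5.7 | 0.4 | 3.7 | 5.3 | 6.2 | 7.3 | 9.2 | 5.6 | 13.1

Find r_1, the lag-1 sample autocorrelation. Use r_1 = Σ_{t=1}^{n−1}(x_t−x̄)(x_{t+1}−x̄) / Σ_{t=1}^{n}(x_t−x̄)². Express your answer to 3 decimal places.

0.085

Mean x̄ = (-3.3 + 5.7 + 0.4 + 3.7 + 5.3 + 6.2 + 7.3 + 9.2 + 5.6 + 13.1)/10 = 5.3200
Numerator Σ_{t=1}^{9}(x_t−x̄)(x_{t+1}−x̄) = 15.5296
Denominator Σ(x_t−x̄)² = 181.6360
r_1 = 15.5296 / 181.6360 = 0.085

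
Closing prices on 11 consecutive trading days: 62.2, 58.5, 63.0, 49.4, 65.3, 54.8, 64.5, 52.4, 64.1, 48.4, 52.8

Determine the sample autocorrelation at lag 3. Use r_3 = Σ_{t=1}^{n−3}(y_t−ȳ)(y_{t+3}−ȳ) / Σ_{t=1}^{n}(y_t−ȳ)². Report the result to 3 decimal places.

-0.486

Mean ȳ = (62.2 + 58.5 + 63.0 + 49.4 + 65.3 + 54.8 + 64.5 + 52.4 + 64.1 + 48.4 + 52.8)/11 = 57.7636
Numerator Σ_{t=1}^{8}(y_t−ȳ)(y_{t+3}−ȳ) = -199.0685
Denominator Σ(y_t−ȳ)² = 409.7855
r_3 = -199.0685 / 409.7855 = -0.486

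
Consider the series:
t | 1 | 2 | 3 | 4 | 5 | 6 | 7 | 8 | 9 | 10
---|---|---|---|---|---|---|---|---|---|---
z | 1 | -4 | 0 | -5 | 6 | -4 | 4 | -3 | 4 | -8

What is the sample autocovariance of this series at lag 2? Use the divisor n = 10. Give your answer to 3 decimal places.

Mean z̄ = (1 − 4 + 0 − 5 + 6 − 4 + 4 − 3 + 4 − 8)/10 = -0.9000
Σ_{t=1}^{8}(z_t−z̄)(z_{t+2}−z̄) = 112.5800
γ_2 = 112.5800 / 10 = 11.258

11.258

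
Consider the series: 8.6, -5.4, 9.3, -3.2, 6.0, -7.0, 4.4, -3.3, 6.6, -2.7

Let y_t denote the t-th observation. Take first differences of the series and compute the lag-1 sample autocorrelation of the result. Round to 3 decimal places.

-0.859

First differences Δy: -14.0, 14.7, -12.5, 9.2, -13.0, 11.4, -7.7, 9.9, -9.3
Mean of differences = -1.2556
Numerator Σ(Δy_t−Δȳ)(Δy_{t+1}−Δȳ) = -1014.9398
Denominator Σ(Δy_t−Δȳ)² = 1181.5422
r_1(Δy) = -1014.9398 / 1181.5422 = -0.859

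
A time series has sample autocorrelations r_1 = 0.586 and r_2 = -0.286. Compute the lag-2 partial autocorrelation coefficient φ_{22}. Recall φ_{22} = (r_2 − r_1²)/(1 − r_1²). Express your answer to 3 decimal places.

-0.959

φ_{22} = (r_2 − r_1²) / (1 − r_1²)
r_1² = (0.586)² = 0.343396
Numerator = -0.286 − 0.3434 = -0.6294; denominator = 1 − 0.3434 = 0.6566
φ_{22} = -0.6294 / 0.6566 = -0.959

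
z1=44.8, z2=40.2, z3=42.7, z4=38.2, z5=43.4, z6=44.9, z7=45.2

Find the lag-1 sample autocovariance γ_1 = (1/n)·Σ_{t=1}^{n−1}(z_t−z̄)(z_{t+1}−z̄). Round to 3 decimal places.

-0.153

Mean z̄ = (44.8 + 40.2 + 42.7 + 38.2 + 43.4 + 44.9 + 45.2)/7 = 42.7714
Σ_{t=1}^{6}(z_t−z̄)(z_{t+1}−z̄) = -1.0722
γ_1 = -1.0722 / 7 = -0.153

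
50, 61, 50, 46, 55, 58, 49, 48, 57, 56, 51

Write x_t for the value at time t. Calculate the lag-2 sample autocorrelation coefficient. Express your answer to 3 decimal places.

-0.703

Mean x̄ = (50 + 61 + 50 + 46 + 55 + 58 + 49 + 48 + 57 + 56 + 51)/11 = 52.8182
Numerator Σ_{t=1}^{9}(x_t−x̄)(x_{t+2}−x̄) = -161.5207
Denominator Σ(x_t−x̄)² = 229.6364
r_2 = -161.5207 / 229.6364 = -0.703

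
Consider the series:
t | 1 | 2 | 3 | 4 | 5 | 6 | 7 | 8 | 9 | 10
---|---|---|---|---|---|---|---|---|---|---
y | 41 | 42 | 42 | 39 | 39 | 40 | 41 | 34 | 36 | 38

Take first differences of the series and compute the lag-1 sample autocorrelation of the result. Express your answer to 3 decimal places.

-0.266

First differences Δy: 1, 0, -3, 0, 1, 1, -7, 2, 2
Mean of differences = -0.3333
Numerator Σ(Δy_t−Δȳ)(Δy_{t+1}−Δȳ) = -18.1111
Denominator Σ(Δy_t−Δȳ)² = 68.0000
r_1(Δy) = -18.1111 / 68.0000 = -0.266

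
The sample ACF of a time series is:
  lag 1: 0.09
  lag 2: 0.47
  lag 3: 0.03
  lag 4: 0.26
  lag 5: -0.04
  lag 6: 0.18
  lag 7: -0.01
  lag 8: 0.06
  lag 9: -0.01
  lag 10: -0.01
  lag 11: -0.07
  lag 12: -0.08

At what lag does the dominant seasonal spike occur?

The largest autocorrelation is r_2 = 0.47, with weaker echoes at lags 4 (0.26) and 6 (0.18); the remaining lags stay at or below 0.09.
The dominant spike at lag 2 indicates a seasonal period of 2.

2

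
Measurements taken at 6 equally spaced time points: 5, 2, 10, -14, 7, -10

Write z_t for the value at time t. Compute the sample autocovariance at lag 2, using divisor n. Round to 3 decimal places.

Mean z̄ = (5 + 2 + 10 − 14 + 7 − 10)/6 = 0.0000
Deviations: 5.0000, 2.0000, 10.0000, -14.0000, 7.0000, -10.0000
Σ_{t=1}^{4}(z_t−z̄)(z_{t+2}−z̄) = 232.0000
γ_2 = 232.0000 / 6 = 38.667

38.667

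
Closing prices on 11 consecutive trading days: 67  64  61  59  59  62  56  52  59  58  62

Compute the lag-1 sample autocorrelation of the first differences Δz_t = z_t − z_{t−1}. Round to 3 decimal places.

First differences Δz: -3, -3, -2, 0, 3, -6, -4, 7, -1, 4
Mean of differences = -0.5000
Numerator Σ(Δz_t−Δz̄)(Δz_{t+1}−Δz̄) = -21.2500
Denominator Σ(Δz_t−Δz̄)² = 146.5000
r_1(Δz) = -21.2500 / 146.5000 = -0.145

-0.145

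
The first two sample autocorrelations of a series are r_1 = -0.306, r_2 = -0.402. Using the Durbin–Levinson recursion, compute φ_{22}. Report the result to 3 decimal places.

-0.547

φ_{22} = (r_2 − r_1²) / (1 − r_1²)
r_1² = (-0.306)² = 0.093636
Numerator = -0.402 − 0.0936 = -0.4956; denominator = 1 − 0.0936 = 0.9064
φ_{22} = -0.4956 / 0.9064 = -0.547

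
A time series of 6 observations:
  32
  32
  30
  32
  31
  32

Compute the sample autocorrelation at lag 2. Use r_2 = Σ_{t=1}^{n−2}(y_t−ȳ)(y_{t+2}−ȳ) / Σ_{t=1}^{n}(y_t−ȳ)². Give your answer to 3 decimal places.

Mean ȳ = (32 + 32 + 30 + 32 + 31 + 32)/6 = 31.5000
Numerator Σ_{t=1}^{4}(y_t−ȳ)(y_{t+2}−ȳ) = 0.5000
Denominator Σ(y_t−ȳ)² = 3.5000
r_2 = 0.5000 / 3.5000 = 0.143

0.143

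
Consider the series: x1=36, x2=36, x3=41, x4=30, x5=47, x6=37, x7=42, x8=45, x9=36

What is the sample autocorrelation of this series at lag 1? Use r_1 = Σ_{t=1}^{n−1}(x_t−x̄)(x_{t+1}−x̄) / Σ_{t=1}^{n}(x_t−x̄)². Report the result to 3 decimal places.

Mean x̄ = (36 + 36 + 41 + 30 + 47 + 37 + 42 + 45 + 36)/9 = 38.8889
Numerator Σ_{t=1}^{8}(x_t−x̄)(x_{t+1}−x̄) = -108.4568
Denominator Σ(x_t−x̄)² = 224.8889
r_1 = -108.4568 / 224.8889 = -0.482

-0.482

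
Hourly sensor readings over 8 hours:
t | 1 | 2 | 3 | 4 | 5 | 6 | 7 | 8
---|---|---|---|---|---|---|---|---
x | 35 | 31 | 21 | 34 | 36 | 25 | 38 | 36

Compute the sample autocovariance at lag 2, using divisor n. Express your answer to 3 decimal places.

Mean x̄ = (35 + 31 + 21 + 34 + 36 + 25 + 38 + 36)/8 = 32.0000
Σ_{t=1}^{6}(x_t−x̄)(x_{t+2}−x̄) = -97.0000
γ_2 = -97.0000 / 8 = -12.125

-12.125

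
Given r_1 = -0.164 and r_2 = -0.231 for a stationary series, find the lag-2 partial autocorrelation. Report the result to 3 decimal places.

-0.265

φ_{22} = (r_2 − r_1²) / (1 − r_1²)
r_1² = (-0.164)² = 0.026896
Numerator = -0.231 − 0.0269 = -0.2579; denominator = 1 − 0.0269 = 0.9731
φ_{22} = -0.2579 / 0.9731 = -0.265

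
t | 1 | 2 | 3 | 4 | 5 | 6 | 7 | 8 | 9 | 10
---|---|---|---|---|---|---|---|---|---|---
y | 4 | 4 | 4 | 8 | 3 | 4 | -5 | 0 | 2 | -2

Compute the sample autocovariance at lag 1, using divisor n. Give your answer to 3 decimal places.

2.716

Mean ȳ = (4 + 4 + 4 + 8 + 3 + 4 − 5 + 0 + 2 − 2)/10 = 2.2000
Σ_{t=1}^{9}(y_t−ȳ)(y_{t+1}−ȳ) = 27.1600
γ_1 = 27.1600 / 10 = 2.716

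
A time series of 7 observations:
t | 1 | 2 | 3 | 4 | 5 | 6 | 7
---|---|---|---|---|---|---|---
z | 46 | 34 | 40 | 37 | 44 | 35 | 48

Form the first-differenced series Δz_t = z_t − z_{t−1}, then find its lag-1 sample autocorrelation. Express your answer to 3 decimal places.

First differences Δz: -12, 6, -3, 7, -9, 13
Mean of differences = 0.3333
Numerator Σ(Δz_t−Δz̄)(Δz_{t+1}−Δz̄) = -291.4444
Denominator Σ(Δz_t−Δz̄)² = 487.3333
r_1(Δz) = -291.4444 / 487.3333 = -0.598

-0.598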